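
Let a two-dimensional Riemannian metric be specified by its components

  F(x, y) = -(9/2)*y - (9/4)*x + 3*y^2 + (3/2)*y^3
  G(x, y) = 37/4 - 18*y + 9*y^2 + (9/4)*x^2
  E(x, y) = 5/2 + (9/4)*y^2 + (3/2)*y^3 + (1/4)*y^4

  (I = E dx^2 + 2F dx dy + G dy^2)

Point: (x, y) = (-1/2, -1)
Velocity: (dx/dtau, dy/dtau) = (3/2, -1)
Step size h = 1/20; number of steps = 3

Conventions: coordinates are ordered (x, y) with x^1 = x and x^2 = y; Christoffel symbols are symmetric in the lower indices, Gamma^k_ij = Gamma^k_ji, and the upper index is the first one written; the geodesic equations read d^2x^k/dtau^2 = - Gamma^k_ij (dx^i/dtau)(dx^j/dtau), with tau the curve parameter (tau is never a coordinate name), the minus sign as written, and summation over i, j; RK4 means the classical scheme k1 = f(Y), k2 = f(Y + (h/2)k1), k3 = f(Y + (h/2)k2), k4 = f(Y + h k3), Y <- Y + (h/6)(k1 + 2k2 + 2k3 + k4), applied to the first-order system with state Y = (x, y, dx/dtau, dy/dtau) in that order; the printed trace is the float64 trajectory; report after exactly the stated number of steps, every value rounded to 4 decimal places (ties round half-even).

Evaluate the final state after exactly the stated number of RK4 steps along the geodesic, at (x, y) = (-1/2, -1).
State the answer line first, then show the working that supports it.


Answer: x = -0.2762, y = -1.1443, dx/dtau = 1.4836, dy/dtau = -0.9252

f(Y) = (dx/dtau, dy/dtau, -Gamma^x_ij Y'^i Y'^j, -Gamma^y_ij Y'^i Y'^j) with the Gammas evaluated at the stage position; h = 0.050000; intermediate values shown to 6 dp
step 0: x = -0.5000, y = -1.0000, dx/dtau = 1.5000, dy/dtau = -1.0000
step 1:
  k1: at (x, y) = (-0.500000, -1.000000), (dx/dtau, dy/dtau) = (1.500000, -1.000000); Gamma_xxx = 0.159696, Gamma_xxy = -0.133080, Gamma_xyy = -0.655894, Gamma_yxx = -0.078447, Gamma_yxy = -0.004803, Gamma_yyy = -0.362017; k1 = (1.500000, -1.000000, -0.102662, 0.524114)
  k2: at (x, y) = (-0.462500, -1.025000), (dx/dtau, dy/dtau) = (1.497433, -0.986897); Gamma_xxx = 0.157113, Gamma_xxy = -0.131096, Gamma_xyy = -0.650874, Gamma_yxx = -0.077020, Gamma_yxy = -0.002606, Gamma_yyy = -0.359898; k2 = (1.497433, -0.986897, -0.105839, 0.515528)
  k3: at (x, y) = (-0.462564, -1.024672), (dx/dtau, dy/dtau) = (1.497354, -0.987112); Gamma_xxx = 0.157105, Gamma_xxy = -0.131201, Gamma_xyy = -0.651474, Gamma_yxx = -0.077028, Gamma_yxy = -0.002597, Gamma_yyy = -0.359849; k3 = (1.497354, -0.987112, -0.105295, 0.515659)
  k4: at (x, y) = (-0.425132, -1.049356), (dx/dtau, dy/dtau) = (1.494735, -0.974217); Gamma_xxx = 0.154597, Gamma_xxy = -0.128794, Gamma_xyy = -0.645415, Gamma_yxx = -0.075657, Gamma_yxy = -0.000597, Gamma_yyy = -0.357965; k4 = (1.494735, -0.974217, -0.107942, 0.507043)
  Y <- Y + (h/6)(k1 + 2k2 + 2k3 + k4): x = -0.4251, y = -1.0494, dx/dtau = 1.4947, dy/dtau = -0.9742
step 2:
  k1: at (x, y) = (-0.425131, -1.049352), (dx/dtau, dy/dtau) = (1.494726, -0.974221); Gamma_xxx = 0.154597, Gamma_xxy = -0.128795, Gamma_xyy = -0.645424, Gamma_yxx = -0.075657, Gamma_yxy = -0.000596, Gamma_yyy = -0.357964; k1 = (1.494726, -0.974221, -0.107927, 0.507044)
  k2: at (x, y) = (-0.387763, -1.073707), (dx/dtau, dy/dtau) = (1.492028, -0.961544); Gamma_xxx = 0.152156, Gamma_xxy = -0.126017, Gamma_xyy = -0.638456, Gamma_yxx = -0.074338, Gamma_yxy = 0.001227, Gamma_yyy = -0.356289; k2 = (1.492028, -0.961544, -0.110006, 0.498422)
  k3: at (x, y) = (-0.387830, -1.073391), (dx/dtau, dy/dtau) = (1.491976, -0.961760); Gamma_xxx = 0.152148, Gamma_xxy = -0.126125, Gamma_xyy = -0.639062, Gamma_yxx = -0.074346, Gamma_yxy = 0.001238, Gamma_yyy = -0.356237; k3 = (1.491976, -0.961760, -0.109518, 0.498559)
  k4: at (x, y) = (-0.350532, -1.097440), (dx/dtau, dy/dtau) = (1.489250, -0.949293); Gamma_xxx = 0.149770, Gamma_xxy = -0.123016, Gamma_xyy = -0.631256, Gamma_yxx = -0.073074, Gamma_yxy = 0.002902, Gamma_yyy = -0.354747; k4 = (1.489250, -0.949293, -0.111132, 0.489955)
  Y <- Y + (h/6)(k1 + 2k2 + 2k3 + k4): x = -0.3505, y = -1.0974, dx/dtau = 1.4892, dy/dtau = -0.9493
step 3:
  k1: at (x, y) = (-0.350531, -1.097436), (dx/dtau, dy/dtau) = (1.489242, -0.949296); Gamma_xxx = 0.149769, Gamma_xxy = -0.123017, Gamma_xyy = -0.631266, Gamma_yxx = -0.073074, Gamma_yxy = 0.002902, Gamma_yyy = -0.354746; k1 = (1.489242, -0.949296, -0.111119, 0.489955)
  k2: at (x, y) = (-0.313300, -1.121169), (dx/dtau, dy/dtau) = (1.486464, -0.937047); Gamma_xxx = 0.147446, Gamma_xxy = -0.119623, Gamma_xyy = -0.622735, Gamma_yxx = -0.071846, Gamma_yxy = 0.004422, Gamma_yyy = -0.353417; k2 = (1.486464, -0.937047, -0.112237, 0.481388)
  k3: at (x, y) = (-0.313369, -1.120862), (dx/dtau, dy/dtau) = (1.486436, -0.937261); Gamma_xxx = 0.147438, Gamma_xxy = -0.119732, Gamma_xyy = -0.623343, Gamma_yxx = -0.071852, Gamma_yxy = 0.004435, Gamma_yyy = -0.353364; k3 = (1.486436, -0.937261, -0.111800, 0.481530)
  k4: at (x, y) = (-0.276209, -1.144299), (dx/dtau, dy/dtau) = (1.483652, -0.925219); Gamma_xxx = 0.145166, Gamma_xxy = -0.116084, Gamma_xyy = -0.614140, Gamma_yxx = -0.070664, Gamma_yxy = 0.005826, Gamma_yyy = -0.352179; k4 = (1.483652, -0.925219, -0.112518, 0.473018)
  Y <- Y + (h/6)(k1 + 2k2 + 2k3 + k4): x = -0.2762, y = -1.1443, dx/dtau = 1.4836, dy/dtau = -0.9252


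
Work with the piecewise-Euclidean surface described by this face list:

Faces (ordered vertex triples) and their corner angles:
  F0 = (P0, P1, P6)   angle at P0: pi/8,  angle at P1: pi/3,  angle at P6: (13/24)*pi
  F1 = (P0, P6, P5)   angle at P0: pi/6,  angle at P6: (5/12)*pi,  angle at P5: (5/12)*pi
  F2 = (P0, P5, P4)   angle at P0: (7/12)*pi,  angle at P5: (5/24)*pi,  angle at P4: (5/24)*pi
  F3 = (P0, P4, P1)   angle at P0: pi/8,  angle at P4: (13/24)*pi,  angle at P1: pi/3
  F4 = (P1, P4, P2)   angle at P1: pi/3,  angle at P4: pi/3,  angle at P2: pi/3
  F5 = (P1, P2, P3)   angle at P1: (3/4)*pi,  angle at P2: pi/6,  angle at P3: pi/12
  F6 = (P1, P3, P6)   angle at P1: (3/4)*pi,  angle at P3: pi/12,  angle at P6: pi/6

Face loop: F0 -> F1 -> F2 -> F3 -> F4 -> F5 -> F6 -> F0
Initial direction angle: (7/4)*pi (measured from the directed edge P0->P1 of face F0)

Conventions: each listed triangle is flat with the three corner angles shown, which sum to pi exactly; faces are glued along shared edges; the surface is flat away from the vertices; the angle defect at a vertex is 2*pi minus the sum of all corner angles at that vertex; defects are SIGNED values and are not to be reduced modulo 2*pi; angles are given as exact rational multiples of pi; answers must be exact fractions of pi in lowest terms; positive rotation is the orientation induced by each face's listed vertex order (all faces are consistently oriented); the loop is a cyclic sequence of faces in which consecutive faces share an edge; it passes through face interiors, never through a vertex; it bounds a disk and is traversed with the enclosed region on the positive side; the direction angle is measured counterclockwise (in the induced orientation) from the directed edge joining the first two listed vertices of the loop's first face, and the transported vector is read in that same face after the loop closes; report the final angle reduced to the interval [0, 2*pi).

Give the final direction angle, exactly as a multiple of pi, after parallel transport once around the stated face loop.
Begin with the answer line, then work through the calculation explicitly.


Answer: final direction angle = pi/4

enclosed vertex P0: corner angles sum to pi, defect = 2*pi - pi = pi
enclosed vertex P1: corner angles sum to (5/2)*pi, defect = 2*pi - (5/2)*pi = -pi/2
summing the enclosed defects onto the initial angle, mod 2*pi in the induced orientation:
final angle = (7/4)*pi + pi/2 = pi/4 (mod 2*pi)


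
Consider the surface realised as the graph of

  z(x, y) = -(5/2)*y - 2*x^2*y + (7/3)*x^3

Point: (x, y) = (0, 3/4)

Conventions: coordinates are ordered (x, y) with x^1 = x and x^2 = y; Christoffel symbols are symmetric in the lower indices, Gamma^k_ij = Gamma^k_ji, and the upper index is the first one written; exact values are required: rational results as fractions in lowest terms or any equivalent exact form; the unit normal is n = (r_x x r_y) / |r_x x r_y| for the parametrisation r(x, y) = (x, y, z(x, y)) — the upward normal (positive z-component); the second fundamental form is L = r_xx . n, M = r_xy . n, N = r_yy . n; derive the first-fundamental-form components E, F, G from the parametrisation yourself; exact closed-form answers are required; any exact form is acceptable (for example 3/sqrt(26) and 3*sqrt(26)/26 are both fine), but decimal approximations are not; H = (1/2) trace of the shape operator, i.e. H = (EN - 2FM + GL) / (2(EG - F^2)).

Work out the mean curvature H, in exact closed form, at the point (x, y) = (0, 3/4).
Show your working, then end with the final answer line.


z_x = 0, z_y = -5/2, z_xx = -3, z_xy = 0, z_yy = 0
E = 1, F = 0, G = 29/4; answer radicand W^2 = 29/4
unnormalised second-form numerators: l = -3, m = 0, n = 0; L = l/sqrt(29/4), and similarly M = m/sqrt(W^2), N = n/sqrt(W^2)
H = (E*n - 2*F*m + G*l) / (2*(EG - F^2)*sqrt(W^2)); E*n - 2*F*m + G*l = -87/4, EG - F^2 = 29/4, so H = (-3/2)/sqrt(29/4)

Answer: H = -3*sqrt(29)/29


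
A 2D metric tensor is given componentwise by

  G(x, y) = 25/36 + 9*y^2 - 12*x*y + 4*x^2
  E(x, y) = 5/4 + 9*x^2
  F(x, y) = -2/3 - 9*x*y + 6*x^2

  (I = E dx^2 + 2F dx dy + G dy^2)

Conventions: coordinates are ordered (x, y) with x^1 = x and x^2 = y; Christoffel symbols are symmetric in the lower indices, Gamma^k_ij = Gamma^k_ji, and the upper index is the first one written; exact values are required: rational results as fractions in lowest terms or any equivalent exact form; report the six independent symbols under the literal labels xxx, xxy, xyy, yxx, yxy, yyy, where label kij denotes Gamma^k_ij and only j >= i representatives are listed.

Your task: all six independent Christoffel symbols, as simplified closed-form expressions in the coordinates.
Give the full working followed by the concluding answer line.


E = 5/4 + 9*x^2; F = -2/3 - 9*x*y + 6*x^2; G = 25/36 + 9*y^2 - 12*x*y + 4*x^2
Gamma^k_ij = (1/2) g^{kl} (d_i g_jl + d_j g_il - d_l g_ij), with g^inv = (1/(EG-F^2)) [[G, -F], [-F, E]]
first partials: E_x = 18*x, E_y = 0, F_x = -9*y + 12*x, F_y = -9*x, G_x = -12*y + 8*x, G_y = 18*y - 12*x
D = EG - F^2 = 61/144 + (45/4)*y^2 - 27*x*y + (77/4)*x^2
expanded: Gamma^x_xx = (G E_x - 2F F_x + F E_y)/(2D), Gamma^x_xy = (G E_y - F G_x)/(2D), Gamma^x_yy = (2G F_y - G G_x - F G_y)/(2D), Gamma^y_xx = (2E F_x - E E_y - F E_x)/(2D), Gamma^y_xy = (E G_x - F E_y)/(2D), Gamma^y_yy = (E G_y - 2F F_y + F G_x)/(2D); substitute and cancel common factors

Answer: Gamma_xxx = (-5184*x^3 + 7776*x^2*y + 2052*x - 864*y)/(2772*x^2 - 3888*x*y + 1620*y^2 + 61), Gamma_xxy = (-3456*x^3 + 10368*x^2*y - 7776*x*y^2 + 384*x - 576*y)/(2772*x^2 - 3888*x*y + 1620*y^2 + 61), Gamma_xyy = (-2304*x^3 + 10368*x^2*y - 15552*x*y^2 - 1876*x + 7776*y^3 + 1464*y)/(2772*x^2 - 3888*x*y + 1620*y^2 + 61), Gamma_yxx = (7776*x^3 + 3024*x - 1620*y)/(2772*x^2 - 3888*x*y + 1620*y^2 + 61), Gamma_yxy = (5184*x^3 - 7776*x^2*y + 720*x - 1080*y)/(2772*x^2 - 3888*x*y + 1620*y^2 + 61), Gamma_yyy = (3456*x^3 - 10368*x^2*y + 7776*x*y^2 - 2328*x + 2196*y)/(2772*x^2 - 3888*x*y + 1620*y^2 + 61)


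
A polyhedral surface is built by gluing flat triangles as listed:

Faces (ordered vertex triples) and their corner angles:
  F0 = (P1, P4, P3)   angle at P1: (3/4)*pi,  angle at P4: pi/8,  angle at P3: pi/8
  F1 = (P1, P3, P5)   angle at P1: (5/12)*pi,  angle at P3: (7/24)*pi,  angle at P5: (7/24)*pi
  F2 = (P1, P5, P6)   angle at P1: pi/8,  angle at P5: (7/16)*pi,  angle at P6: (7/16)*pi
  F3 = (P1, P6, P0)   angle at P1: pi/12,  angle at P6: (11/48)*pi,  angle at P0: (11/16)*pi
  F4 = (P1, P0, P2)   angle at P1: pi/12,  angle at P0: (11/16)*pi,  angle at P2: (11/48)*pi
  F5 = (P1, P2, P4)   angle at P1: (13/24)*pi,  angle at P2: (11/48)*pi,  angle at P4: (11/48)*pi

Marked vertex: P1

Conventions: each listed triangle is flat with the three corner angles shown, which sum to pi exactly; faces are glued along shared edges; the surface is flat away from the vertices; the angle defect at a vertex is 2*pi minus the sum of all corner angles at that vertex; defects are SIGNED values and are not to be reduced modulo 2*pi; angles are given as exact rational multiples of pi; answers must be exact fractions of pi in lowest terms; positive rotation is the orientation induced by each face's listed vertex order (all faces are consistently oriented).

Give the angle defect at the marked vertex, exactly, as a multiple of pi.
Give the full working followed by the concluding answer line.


Sum of corner angles at P1: 2*pi
defect = 2*pi - 2*pi

Answer: defect(P1) = 0


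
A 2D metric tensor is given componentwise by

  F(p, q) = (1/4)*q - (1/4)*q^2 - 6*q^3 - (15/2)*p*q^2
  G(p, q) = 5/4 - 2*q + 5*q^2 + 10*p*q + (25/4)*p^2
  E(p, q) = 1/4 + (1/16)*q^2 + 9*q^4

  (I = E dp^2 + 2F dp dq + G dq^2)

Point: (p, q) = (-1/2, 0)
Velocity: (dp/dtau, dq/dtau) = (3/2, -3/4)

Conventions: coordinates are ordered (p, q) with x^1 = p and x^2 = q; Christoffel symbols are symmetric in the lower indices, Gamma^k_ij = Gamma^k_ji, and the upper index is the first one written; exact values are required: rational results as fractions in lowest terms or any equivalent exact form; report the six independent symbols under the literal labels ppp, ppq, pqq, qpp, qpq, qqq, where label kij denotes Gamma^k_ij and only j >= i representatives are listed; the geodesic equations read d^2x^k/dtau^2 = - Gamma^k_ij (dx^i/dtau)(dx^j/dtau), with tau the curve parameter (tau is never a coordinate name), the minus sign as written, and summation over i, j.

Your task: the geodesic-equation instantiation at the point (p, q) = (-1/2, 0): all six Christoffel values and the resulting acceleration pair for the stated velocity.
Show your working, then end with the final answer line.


E = 1/4, F = 0, G = 45/16 at the point
E_p = 0, E_q = 0, F_p = 0, F_q = 1/4, G_p = -25/4, G_q = -7
EG - F^2 = 45/64;  g^inv = (64/45) * [[45/16, 0], [0, 1/4]]
first-kind symbols [ij,l] = (1/2)(d_i g_jl + d_j g_il - d_l g_ij): [pp,p] = E_p/2 = 0, [pp,q] = F_p - E_q/2 = 0, [pq,p] = E_q/2 = 0, [pq,q] = G_p/2 = -25/8, [qq,p] = F_q - G_p/2 = 27/8, [qq,q] = G_q/2 = -7/2
Gamma^p_ij = (G*[ij,p] - F*[ij,q])/(EG - F^2), Gamma^q_ij = (E*[ij,q] - F*[ij,p])/(EG - F^2)
Gamma_ppp = 0, Gamma_ppq = 0, Gamma_pqq = 27/2, Gamma_qpp = 0, Gamma_qpq = -10/9, Gamma_qqq = -56/45
d^2p/dtau^2 = -(Gamma_ppp*(3/2)^2 + 2*Gamma_ppq*(3/2)*(-3/4) + Gamma_pqq*(-3/4)^2) = -243/32
d^2q/dtau^2 = -(Gamma_qpp*(3/2)^2 + 2*Gamma_qpq*(3/2)*(-3/4) + Gamma_qqq*(-3/4)^2) = -9/5

Answer: Gamma_ppp = 0, Gamma_ppq = 0, Gamma_pqq = 27/2, Gamma_qpp = 0, Gamma_qpq = -10/9, Gamma_qqq = -56/45; accelerations (d^2p/dtau^2, d^2q/dtau^2) = (-243/32, -9/5)


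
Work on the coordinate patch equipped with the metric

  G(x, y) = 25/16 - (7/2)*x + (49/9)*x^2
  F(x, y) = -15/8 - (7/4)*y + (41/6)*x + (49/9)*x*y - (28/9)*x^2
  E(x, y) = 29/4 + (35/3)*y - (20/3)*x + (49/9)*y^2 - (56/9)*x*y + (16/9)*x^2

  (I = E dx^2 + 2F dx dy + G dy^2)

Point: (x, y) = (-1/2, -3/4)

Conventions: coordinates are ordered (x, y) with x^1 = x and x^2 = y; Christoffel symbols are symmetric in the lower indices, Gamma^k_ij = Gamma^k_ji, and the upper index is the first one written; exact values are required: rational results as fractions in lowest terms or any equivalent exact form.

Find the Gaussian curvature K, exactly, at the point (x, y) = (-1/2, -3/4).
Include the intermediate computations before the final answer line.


E = 433/144, F = -391/144, G = 673/144, EG - F^2 = 481/72 at the point
E_x = -34/9, E_y = 119/18, F_x = 211/36, F_y = -161/36, G_x = -161/18, G_y = 0
E_yy = 98/9, F_xy = 49/9, G_xx = 98/9
By Brioschi, K is (det M1 - det M2) divided by (EG - F^2) squared.
M1 = [[-E_yy/2 + F_xy - G_xx/2, E_x/2, F_x - E_y/2], [F_y - G_x/2, E, F], [G_y/2, F, G]] = [[-49/9, -17/9, 23/9], [0, 433/144, -391/144], [0, -391/144, 673/144]]; det M1 = -23569/648
M2 = [[0, E_y/2, G_x/2], [E_y/2, E, F], [G_x/2, F, G]] = [[0, 119/36, -161/36], [119/36, 433/144, -391/144], [-161/36, -391/144, 673/144]]; det M2 = -20041/648
det M1 - det M2 = -49/9; K = -49/9 / (481/72)^2 = -28224/231361

Answer: K = -28224/231361


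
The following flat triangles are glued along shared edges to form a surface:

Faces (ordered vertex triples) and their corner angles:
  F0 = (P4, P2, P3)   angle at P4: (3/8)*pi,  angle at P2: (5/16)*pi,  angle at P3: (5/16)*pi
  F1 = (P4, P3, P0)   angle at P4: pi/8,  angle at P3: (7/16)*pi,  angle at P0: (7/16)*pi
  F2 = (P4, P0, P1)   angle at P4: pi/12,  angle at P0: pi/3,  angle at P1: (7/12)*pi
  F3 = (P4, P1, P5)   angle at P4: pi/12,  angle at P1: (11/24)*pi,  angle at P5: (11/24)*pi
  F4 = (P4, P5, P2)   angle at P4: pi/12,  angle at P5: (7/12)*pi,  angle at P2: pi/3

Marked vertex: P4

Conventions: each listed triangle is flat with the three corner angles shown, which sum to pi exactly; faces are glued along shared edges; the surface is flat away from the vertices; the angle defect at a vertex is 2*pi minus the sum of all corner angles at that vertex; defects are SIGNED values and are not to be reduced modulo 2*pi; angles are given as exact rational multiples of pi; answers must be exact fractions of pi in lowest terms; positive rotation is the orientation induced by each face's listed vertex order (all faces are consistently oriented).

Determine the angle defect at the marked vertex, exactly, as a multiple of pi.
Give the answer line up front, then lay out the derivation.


Answer: defect(P4) = (5/4)*pi

Sum of corner angles at P4: (3/4)*pi
defect = 2*pi - (3/4)*pi


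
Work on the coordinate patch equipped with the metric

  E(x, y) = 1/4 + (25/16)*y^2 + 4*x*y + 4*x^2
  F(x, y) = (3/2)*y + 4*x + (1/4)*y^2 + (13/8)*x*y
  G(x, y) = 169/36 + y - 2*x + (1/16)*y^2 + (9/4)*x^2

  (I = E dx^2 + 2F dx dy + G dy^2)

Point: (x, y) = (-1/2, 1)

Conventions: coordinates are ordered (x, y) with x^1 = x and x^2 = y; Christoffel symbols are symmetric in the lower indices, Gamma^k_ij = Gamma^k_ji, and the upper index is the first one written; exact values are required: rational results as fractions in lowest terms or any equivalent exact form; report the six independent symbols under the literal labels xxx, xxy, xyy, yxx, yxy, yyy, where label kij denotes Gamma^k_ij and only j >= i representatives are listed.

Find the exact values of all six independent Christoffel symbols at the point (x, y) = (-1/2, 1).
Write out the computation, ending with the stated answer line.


E = 13/16, F = -17/16, G = 527/72 at the point
E_x = 0, E_y = 9/8, F_x = 45/8, F_y = 19/16, G_x = -17/4, G_y = 9/8
EG - F^2 = 11101/2304;  g^inv = (2304/11101) * [[527/72, 17/16], [17/16, 13/16]]
first-kind symbols [ij,l] = (1/2)(d_i g_jl + d_j g_il - d_l g_ij): [xx,x] = E_x/2 = 0, [xx,y] = F_x - E_y/2 = 81/16, [xy,x] = E_y/2 = 9/16, [xy,y] = G_x/2 = -17/8, [yy,x] = F_y - G_x/2 = 53/16, [yy,y] = G_y/2 = 9/16
Gamma^x_ij = (G*[ij,x] - F*[ij,y])/(EG - F^2), Gamma^y_ij = (E*[ij,y] - F*[ij,x])/(EG - F^2)

Answer: Gamma_xxx = 729/653, Gamma_xxy = 252/653, Gamma_xyy = 3367/653, Gamma_yxx = 9477/11101, Gamma_yxy = -153/653, Gamma_yyy = 9162/11101


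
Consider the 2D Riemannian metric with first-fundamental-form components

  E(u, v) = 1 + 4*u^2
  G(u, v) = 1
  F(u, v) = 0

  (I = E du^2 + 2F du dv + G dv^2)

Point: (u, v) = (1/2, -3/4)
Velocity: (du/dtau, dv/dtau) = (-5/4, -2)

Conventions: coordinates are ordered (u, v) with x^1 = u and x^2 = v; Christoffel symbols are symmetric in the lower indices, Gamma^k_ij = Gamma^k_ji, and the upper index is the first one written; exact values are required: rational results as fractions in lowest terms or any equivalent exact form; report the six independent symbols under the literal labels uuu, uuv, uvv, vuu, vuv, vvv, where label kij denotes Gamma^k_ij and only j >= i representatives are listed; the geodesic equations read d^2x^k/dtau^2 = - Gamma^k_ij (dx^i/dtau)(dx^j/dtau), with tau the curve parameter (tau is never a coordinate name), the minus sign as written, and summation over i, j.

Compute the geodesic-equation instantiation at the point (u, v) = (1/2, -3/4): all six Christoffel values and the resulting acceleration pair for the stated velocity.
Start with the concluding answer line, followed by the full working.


Answer: Gamma_uuu = 1, Gamma_uuv = 0, Gamma_uvv = 0, Gamma_vuu = 0, Gamma_vuv = 0, Gamma_vvv = 0; accelerations (d^2u/dtau^2, d^2v/dtau^2) = (-25/16, 0)

E = 2, F = 0, G = 1 at the point
E_u = 4, E_v = 0, F_u = 0, F_v = 0, G_u = 0, G_v = 0
EG - F^2 = 2;  g^inv = (1/2) * [[1, 0], [0, 2]]
first-kind symbols [ij,l] = (1/2)(d_i g_jl + d_j g_il - d_l g_ij): [uu,u] = E_u/2 = 2, [uu,v] = F_u - E_v/2 = 0, [uv,u] = E_v/2 = 0, [uv,v] = G_u/2 = 0, [vv,u] = F_v - G_u/2 = 0, [vv,v] = G_v/2 = 0
Gamma^u_ij = (G*[ij,u] - F*[ij,v])/(EG - F^2), Gamma^v_ij = (E*[ij,v] - F*[ij,u])/(EG - F^2)
Gamma_uuu = 1, Gamma_uuv = 0, Gamma_uvv = 0, Gamma_vuu = 0, Gamma_vuv = 0, Gamma_vvv = 0
d^2u/dtau^2 = -(Gamma_uuu*(-5/4)^2 + 2*Gamma_uuv*(-5/4)*(-2) + Gamma_uvv*(-2)^2) = -25/16
d^2v/dtau^2 = -(Gamma_vuu*(-5/4)^2 + 2*Gamma_vuv*(-5/4)*(-2) + Gamma_vvv*(-2)^2) = 0


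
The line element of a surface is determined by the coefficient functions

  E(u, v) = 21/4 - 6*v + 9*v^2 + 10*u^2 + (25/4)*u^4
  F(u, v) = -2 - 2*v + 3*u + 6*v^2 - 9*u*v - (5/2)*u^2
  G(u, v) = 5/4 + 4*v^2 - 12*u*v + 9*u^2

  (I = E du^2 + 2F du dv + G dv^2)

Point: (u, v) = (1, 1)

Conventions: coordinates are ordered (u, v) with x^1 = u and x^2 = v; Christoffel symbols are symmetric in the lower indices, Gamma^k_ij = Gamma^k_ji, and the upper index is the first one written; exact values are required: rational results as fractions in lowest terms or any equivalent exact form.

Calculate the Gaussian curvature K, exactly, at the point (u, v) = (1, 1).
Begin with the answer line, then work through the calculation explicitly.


Answer: K = -30232/10609

E = 49/2, F = -13/2, G = 9/4, EG - F^2 = 103/8 at the point
E_u = 45, E_v = 12, F_u = -11, F_v = 1, G_u = 6, G_v = -4
E_vv = 18, F_uv = -9, G_uu = 18
Evaluate Brioschi's two determinant matrices M1, M2 and divide by (EG - F^2)^2.
M1 = [[-E_vv/2 + F_uv - G_uu/2, E_u/2, F_u - E_v/2], [F_v - G_u/2, E, F], [G_v/2, F, G]] = [[-27, 45/2, -17], [-2, 49/2, -13/2], [-2, -13/2, 9/4]]; det M1 = -8063/8
M2 = [[0, E_v/2, G_u/2], [E_v/2, E, F], [G_u/2, F, G]] = [[0, 6, 3], [6, 49/2, -13/2], [3, -13/2, 9/4]]; det M2 = -1071/2
det M1 - det M2 = -3779/8; K = -3779/8 / (103/8)^2 = -30232/10609


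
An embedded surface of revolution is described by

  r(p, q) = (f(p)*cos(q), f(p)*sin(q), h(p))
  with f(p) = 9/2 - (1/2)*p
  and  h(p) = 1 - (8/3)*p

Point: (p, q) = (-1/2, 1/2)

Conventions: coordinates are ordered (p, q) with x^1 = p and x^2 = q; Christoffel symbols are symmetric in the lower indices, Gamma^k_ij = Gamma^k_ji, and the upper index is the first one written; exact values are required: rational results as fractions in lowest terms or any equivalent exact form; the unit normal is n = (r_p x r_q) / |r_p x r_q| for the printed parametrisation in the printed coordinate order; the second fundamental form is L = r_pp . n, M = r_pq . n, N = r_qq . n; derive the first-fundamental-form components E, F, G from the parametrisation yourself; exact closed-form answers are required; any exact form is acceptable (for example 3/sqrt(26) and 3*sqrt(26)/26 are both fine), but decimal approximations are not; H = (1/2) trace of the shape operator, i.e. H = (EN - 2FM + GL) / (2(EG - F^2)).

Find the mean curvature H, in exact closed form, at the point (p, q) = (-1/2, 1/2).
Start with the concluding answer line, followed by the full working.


Answer: H = -32*sqrt(265)/5035

f = 19/4, f' = -1/2, f'' = 0, h' = -8/3, h'' = 0
E = 265/36, F = 0, G = 361/16; answer radicand W^2 = 265/36
unnormalised second-form numerators: l = 0, m = 0, n = -38/3; L = l/sqrt(265/36), and similarly M = m/sqrt(W^2), N = n/sqrt(W^2)
H = (E*n - 2*F*m + G*l) / (2*(EG - F^2)*sqrt(W^2)); E*n - 2*F*m + G*l = -5035/54, EG - F^2 = 95665/576, so H = (-16/57)/sqrt(265/36)


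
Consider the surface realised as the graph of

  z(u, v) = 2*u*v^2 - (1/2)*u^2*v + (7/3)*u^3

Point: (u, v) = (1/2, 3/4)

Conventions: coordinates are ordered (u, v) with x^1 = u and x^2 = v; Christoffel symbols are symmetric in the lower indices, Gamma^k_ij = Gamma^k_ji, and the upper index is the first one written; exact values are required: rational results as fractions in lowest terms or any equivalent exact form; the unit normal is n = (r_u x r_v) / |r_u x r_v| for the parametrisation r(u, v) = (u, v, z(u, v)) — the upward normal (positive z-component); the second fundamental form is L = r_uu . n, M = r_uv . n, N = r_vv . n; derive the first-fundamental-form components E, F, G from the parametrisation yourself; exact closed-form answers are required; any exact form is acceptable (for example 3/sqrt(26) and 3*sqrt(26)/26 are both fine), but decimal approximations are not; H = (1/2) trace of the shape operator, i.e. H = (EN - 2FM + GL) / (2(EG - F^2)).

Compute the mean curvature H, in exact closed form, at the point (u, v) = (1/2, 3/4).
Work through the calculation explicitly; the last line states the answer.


z_u = 5/2, z_v = 11/8, z_uu = 25/4, z_uv = 5/2, z_vv = 2
E = 29/4, F = 55/16, G = 185/64; answer radicand W^2 = 585/64
unnormalised second-form numerators: l = 25/4, m = 5/2, n = 2; L = l/sqrt(585/64), and similarly M = m/sqrt(W^2), N = n/sqrt(W^2)
H = (E*n - 2*F*m + G*l) / (2*(EG - F^2)*sqrt(W^2)); E*n - 2*F*m + G*l = 3937/256, EG - F^2 = 585/64, so H = (3937/4680)/sqrt(585/64)

Answer: H = 3937*sqrt(65)/114075


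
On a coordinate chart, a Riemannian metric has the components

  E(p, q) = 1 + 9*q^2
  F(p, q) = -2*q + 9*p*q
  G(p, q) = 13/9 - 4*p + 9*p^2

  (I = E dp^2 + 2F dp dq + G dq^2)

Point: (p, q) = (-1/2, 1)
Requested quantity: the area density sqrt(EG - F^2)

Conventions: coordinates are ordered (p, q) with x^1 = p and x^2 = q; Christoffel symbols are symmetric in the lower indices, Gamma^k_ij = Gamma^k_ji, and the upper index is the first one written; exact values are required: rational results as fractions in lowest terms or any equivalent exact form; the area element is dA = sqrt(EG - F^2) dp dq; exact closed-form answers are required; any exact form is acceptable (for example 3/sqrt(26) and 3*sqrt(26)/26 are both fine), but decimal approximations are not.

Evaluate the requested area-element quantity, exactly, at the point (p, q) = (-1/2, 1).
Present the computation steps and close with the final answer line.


E = 10, F = -13/2, G = 205/36; EG - F^2 = 529/36

Answer: sqrt(EG - F^2) = 23/6


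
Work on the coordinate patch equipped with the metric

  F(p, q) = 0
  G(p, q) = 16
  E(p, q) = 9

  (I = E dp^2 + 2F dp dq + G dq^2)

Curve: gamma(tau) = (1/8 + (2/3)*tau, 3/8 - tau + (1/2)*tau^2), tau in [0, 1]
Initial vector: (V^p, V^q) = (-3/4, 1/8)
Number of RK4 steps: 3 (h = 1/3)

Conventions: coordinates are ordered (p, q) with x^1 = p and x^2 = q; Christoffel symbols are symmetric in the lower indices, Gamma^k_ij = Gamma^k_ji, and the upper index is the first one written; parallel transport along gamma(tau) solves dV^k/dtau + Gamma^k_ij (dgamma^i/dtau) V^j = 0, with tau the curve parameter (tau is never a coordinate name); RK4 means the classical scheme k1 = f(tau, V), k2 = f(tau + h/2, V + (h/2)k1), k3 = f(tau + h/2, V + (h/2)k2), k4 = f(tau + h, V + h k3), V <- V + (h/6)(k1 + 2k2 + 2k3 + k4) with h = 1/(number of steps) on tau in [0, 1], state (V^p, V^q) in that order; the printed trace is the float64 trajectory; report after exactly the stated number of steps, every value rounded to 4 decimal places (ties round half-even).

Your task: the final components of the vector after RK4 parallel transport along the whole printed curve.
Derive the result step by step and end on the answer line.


gamma'(tau) = (2/3, -1 + tau); f(tau, V)^k = -Gamma^k_ij(gamma(tau)) gamma'^i(tau) V^j; h = 1/3; intermediate values shown to 6 dp
curve data and Christoffel symbols at the stage parameters:
  tau = 0.000000: gamma = (0.125000, 0.375000), gamma' = (0.666667, -1.000000); Gamma_ppp = 0.000000, Gamma_ppq = 0.000000, Gamma_pqq = 0.000000, Gamma_qpp = 0.000000, Gamma_qpq = 0.000000, Gamma_qqq = 0.000000
  tau = 0.166667: gamma = (0.236111, 0.222222), gamma' = (0.666667, -0.833333); Gamma_ppp = 0.000000, Gamma_ppq = 0.000000, Gamma_pqq = 0.000000, Gamma_qpp = 0.000000, Gamma_qpq = 0.000000, Gamma_qqq = 0.000000
  tau = 0.333333: gamma = (0.347222, 0.097222), gamma' = (0.666667, -0.666667); Gamma_ppp = 0.000000, Gamma_ppq = 0.000000, Gamma_pqq = 0.000000, Gamma_qpp = 0.000000, Gamma_qpq = 0.000000, Gamma_qqq = 0.000000
  tau = 0.500000: gamma = (0.458333, 0.000000), gamma' = (0.666667, -0.500000); Gamma_ppp = 0.000000, Gamma_ppq = 0.000000, Gamma_pqq = 0.000000, Gamma_qpp = 0.000000, Gamma_qpq = 0.000000, Gamma_qqq = 0.000000
  tau = 0.666667: gamma = (0.569444, -0.069444), gamma' = (0.666667, -0.333333); Gamma_ppp = 0.000000, Gamma_ppq = 0.000000, Gamma_pqq = 0.000000, Gamma_qpp = 0.000000, Gamma_qpq = 0.000000, Gamma_qqq = 0.000000
  tau = 0.833333: gamma = (0.680556, -0.111111), gamma' = (0.666667, -0.166667); Gamma_ppp = 0.000000, Gamma_ppq = 0.000000, Gamma_pqq = 0.000000, Gamma_qpp = 0.000000, Gamma_qpq = 0.000000, Gamma_qqq = 0.000000
  tau = 1.000000: gamma = (0.791667, -0.125000), gamma' = (0.666667, 0.000000); Gamma_ppp = 0.000000, Gamma_ppq = 0.000000, Gamma_pqq = 0.000000, Gamma_qpp = 0.000000, Gamma_qpq = 0.000000, Gamma_qqq = 0.000000
step 0: V^p = -0.7500, V^q = 0.1250
step 1: k1 = (0.000000, 0.000000), k2 = (0.000000, 0.000000), k3 = (0.000000, 0.000000), k4 = (0.000000, 0.000000); V <- V + (h/6)(k1 + 2k2 + 2k3 + k4): V^p = -0.7500, V^q = 0.1250
step 2: k1 = (0.000000, 0.000000), k2 = (0.000000, 0.000000), k3 = (0.000000, 0.000000), k4 = (0.000000, 0.000000); V <- V + (h/6)(k1 + 2k2 + 2k3 + k4): V^p = -0.7500, V^q = 0.1250
step 3: k1 = (0.000000, 0.000000), k2 = (0.000000, 0.000000), k3 = (0.000000, 0.000000), k4 = (0.000000, 0.000000); V <- V + (h/6)(k1 + 2k2 + 2k3 + k4): V^p = -0.7500, V^q = 0.1250

Answer: V^p = -0.7500, V^q = 0.1250


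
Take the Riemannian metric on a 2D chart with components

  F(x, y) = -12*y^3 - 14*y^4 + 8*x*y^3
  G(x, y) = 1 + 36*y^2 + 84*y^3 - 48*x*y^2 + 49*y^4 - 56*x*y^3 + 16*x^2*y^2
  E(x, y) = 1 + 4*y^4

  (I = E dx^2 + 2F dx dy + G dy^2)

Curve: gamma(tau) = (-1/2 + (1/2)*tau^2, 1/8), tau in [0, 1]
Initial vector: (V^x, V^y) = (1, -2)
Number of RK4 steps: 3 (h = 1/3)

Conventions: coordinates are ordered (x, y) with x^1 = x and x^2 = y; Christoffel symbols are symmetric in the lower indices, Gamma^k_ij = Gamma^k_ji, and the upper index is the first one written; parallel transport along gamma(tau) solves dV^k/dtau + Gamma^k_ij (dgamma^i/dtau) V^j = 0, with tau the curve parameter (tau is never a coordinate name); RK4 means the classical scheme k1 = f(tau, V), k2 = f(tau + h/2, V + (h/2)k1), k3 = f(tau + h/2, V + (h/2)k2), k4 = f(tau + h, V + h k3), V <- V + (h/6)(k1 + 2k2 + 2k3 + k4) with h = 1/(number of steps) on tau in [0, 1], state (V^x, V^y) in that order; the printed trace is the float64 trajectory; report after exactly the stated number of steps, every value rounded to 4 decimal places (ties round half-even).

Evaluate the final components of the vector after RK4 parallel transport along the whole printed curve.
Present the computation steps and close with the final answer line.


gamma'(tau) = (tau, 0); f(tau, V)^k = -Gamma^k_ij(gamma(tau)) gamma'^i(tau) V^j; h = 1/3; intermediate values shown to 6 dp
curve data and Christoffel symbols at the stage parameters:
  tau = 0.000000: gamma = (-0.500000, 0.125000), gamma' = (0.000000, 0.000000); Gamma_xxx = 0.000000, Gamma_xxy = 0.007001, Gamma_xyy = -0.136528, Gamma_yxx = 0.000000, Gamma_yxy = -0.248550, Gamma_yyy = 4.846734
  tau = 0.166667: gamma = (-0.486111, 0.125000), gamma' = (0.166667, 0.000000); Gamma_xxx = 0.000000, Gamma_xxy = 0.007050, Gamma_xyy = -0.136691, Gamma_yxx = 0.000000, Gamma_yxy = -0.248706, Gamma_yyy = 4.822140
  tau = 0.333333: gamma = (-0.444444, 0.125000), gamma' = (0.333333, 0.000000); Gamma_xxx = 0.000000, Gamma_xxy = 0.007198, Gamma_xyy = -0.137156, Gamma_yxx = 0.000000, Gamma_yxy = -0.249121, Gamma_yyy = 4.747135
  tau = 0.500000: gamma = (-0.375000, 0.125000), gamma' = (0.500000, 0.000000); Gamma_xxx = 0.000000, Gamma_xxy = 0.007451, Gamma_xyy = -0.137851, Gamma_yxx = 0.000000, Gamma_yxy = -0.249622, Gamma_yyy = 4.618000
  tau = 0.666667: gamma = (-0.277778, 0.125000), gamma' = (0.666667, 0.000000); Gamma_xxx = 0.000000, Gamma_xxy = 0.007822, Gamma_xyy = -0.138628, Gamma_yxx = 0.000000, Gamma_yxy = -0.249877, Gamma_yyy = 4.428383
  tau = 0.833333: gamma = (-0.152778, 0.125000), gamma' = (0.833333, 0.000000); Gamma_xxx = 0.000000, Gamma_xxy = 0.008326, Gamma_xyy = -0.139231, Gamma_yxx = 0.000000, Gamma_yxy = -0.249320, Gamma_yyy = 4.169188
  tau = 1.000000: gamma = (0.000000, 0.125000), gamma' = (1.000000, 0.000000); Gamma_xxx = 0.000000, Gamma_xxy = 0.008982, Gamma_xyy = -0.139228, Gamma_yxx = 0.000000, Gamma_yxy = -0.247018, Gamma_yyy = 3.828772
step 0: V^x = 1.0000, V^y = -2.0000
step 1: k1 = (0.000000, 0.000000), k2 = (0.002350, -0.082902), k3 = (0.002366, -0.083475), k4 = (0.004865, -0.168391); V <- V + (h/6)(k1 + 2k2 + 2k3 + k4): V^x = 1.0008, V^y = -2.0278
step 2: k1 = (0.004865, -0.168392), k2 = (0.007660, -0.256599), k3 = (0.007714, -0.258434), k4 = (0.011024, -0.352158); V <- V + (h/6)(k1 + 2k2 + 2k3 + k4): V^x = 1.0034, V^y = -2.1140
step 3: k1 = (0.011024, -0.352158), k2 = (0.015075, -0.451411), k3 = (0.015190, -0.454848), k4 = (0.020351, -0.559644); V <- V + (h/6)(k1 + 2k2 + 2k3 + k4): V^x = 1.0085, V^y = -2.2653

Answer: V^x = 1.0085, V^y = -2.2653


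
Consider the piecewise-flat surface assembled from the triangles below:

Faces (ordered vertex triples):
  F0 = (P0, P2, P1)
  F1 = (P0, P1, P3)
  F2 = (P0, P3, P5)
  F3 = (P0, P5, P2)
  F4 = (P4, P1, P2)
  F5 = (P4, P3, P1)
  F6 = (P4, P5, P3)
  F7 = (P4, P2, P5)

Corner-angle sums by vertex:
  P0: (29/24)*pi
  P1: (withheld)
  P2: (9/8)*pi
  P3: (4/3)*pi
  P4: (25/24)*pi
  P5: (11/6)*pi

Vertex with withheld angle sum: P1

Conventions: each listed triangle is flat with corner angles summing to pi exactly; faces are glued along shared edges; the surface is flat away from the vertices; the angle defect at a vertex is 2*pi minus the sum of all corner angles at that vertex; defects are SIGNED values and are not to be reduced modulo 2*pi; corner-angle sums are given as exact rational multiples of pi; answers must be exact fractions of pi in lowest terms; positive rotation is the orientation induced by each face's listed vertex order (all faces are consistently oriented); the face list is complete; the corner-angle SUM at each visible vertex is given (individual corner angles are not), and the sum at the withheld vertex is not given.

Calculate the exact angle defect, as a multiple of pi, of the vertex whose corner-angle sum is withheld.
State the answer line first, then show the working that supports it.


Answer: defect(P1) = (13/24)*pi

V = 6, E = 12, F = 8; chi = V - E + F = 2
Gauss-Bonnet: total defect = 2*pi*chi = 4*pi; visible defects sum to (83/24)*pi


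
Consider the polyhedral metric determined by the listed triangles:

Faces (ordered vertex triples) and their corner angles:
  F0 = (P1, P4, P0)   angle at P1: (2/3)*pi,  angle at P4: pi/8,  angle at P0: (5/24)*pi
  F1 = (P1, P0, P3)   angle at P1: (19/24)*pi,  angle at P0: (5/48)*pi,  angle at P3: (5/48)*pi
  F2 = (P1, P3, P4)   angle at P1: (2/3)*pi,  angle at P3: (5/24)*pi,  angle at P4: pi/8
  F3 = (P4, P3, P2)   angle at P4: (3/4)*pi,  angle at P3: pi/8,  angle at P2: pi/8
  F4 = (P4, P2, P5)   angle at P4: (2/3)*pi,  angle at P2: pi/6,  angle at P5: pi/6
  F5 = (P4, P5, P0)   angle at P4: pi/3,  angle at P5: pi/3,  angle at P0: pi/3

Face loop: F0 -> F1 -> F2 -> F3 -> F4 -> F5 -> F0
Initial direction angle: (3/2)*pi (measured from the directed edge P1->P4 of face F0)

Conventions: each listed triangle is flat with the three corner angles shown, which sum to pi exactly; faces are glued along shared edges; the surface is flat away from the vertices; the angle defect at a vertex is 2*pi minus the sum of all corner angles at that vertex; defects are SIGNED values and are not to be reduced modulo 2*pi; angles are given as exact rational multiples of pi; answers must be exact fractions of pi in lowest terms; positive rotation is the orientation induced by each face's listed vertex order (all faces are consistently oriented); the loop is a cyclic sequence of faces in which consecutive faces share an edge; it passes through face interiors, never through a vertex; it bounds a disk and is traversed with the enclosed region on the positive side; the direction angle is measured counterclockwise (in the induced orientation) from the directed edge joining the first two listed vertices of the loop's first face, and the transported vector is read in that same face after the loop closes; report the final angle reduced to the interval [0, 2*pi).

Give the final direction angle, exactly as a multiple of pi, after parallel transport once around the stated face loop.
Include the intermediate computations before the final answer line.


enclosed vertex P1: corner angles sum to (17/8)*pi, defect = 2*pi - (17/8)*pi = -pi/8
enclosed vertex P4: corner angles sum to 2*pi, defect = 2*pi - 2*pi = 0
holonomy = initial angle + sum of enclosed defects (mod 2*pi), positive in the induced orientation
final angle = (3/2)*pi - pi/8 = (11/8)*pi (mod 2*pi)

Answer: final direction angle = (11/8)*pi


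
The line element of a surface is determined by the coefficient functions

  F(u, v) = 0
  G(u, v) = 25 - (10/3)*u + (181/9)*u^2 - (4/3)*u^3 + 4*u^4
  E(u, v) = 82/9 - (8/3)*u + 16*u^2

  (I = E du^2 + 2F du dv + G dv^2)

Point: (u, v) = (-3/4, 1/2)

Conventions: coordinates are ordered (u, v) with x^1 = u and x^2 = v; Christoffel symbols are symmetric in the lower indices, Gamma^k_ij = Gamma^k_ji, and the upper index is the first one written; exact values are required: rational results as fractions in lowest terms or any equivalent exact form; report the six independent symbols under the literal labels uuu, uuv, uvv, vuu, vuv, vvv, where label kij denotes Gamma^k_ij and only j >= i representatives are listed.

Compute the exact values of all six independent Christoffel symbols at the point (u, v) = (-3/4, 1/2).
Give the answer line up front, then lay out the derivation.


Answer: Gamma_uuu = -120/181, Gamma_uuv = 0, Gamma_uvv = 765/724, Gamma_vuu = 0, Gamma_vuv = -80/153, Gamma_vvv = 0

E = 181/9, F = 0, G = 2601/64 at the point
E_u = -80/3, E_v = 0, F_u = 0, F_v = 0, G_u = -85/2, G_v = 0
EG - F^2 = 52309/64;  g^inv = (64/52309) * [[2601/64, 0], [0, 181/9]]
first-kind symbols [ij,l] = (1/2)(d_i g_jl + d_j g_il - d_l g_ij): [uu,u] = E_u/2 = -40/3, [uu,v] = F_u - E_v/2 = 0, [uv,u] = E_v/2 = 0, [uv,v] = G_u/2 = -85/4, [vv,u] = F_v - G_u/2 = 85/4, [vv,v] = G_v/2 = 0
Gamma^u_ij = (G*[ij,u] - F*[ij,v])/(EG - F^2), Gamma^v_ij = (E*[ij,v] - F*[ij,u])/(EG - F^2)


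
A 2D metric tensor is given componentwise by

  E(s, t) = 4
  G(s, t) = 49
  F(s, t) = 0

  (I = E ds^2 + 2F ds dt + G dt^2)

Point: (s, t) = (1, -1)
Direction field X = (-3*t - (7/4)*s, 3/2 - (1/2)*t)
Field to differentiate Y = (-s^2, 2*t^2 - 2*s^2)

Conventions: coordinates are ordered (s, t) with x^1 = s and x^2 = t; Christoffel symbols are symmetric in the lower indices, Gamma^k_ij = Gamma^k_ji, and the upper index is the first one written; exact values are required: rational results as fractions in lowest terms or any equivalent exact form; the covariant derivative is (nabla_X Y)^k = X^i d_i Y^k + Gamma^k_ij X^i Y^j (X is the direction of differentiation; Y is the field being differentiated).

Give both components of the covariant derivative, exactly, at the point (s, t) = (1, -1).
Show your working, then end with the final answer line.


E = 4, F = 0, G = 49 at the point
E_s = 0, E_t = 0, F_s = 0, F_t = 0, G_s = 0, G_t = 0
EG - F^2 = 196;  g^inv = (1/196) * [[49, 0], [0, 4]]
first-kind symbols [ij,l] = (1/2)(d_i g_jl + d_j g_il - d_l g_ij): [ss,s] = E_s/2 = 0, [ss,t] = F_s - E_t/2 = 0, [st,s] = E_t/2 = 0, [st,t] = G_s/2 = 0, [tt,s] = F_t - G_s/2 = 0, [tt,t] = G_t/2 = 0
Gamma^s_ij = (G*[ij,s] - F*[ij,t])/(EG - F^2), Gamma^t_ij = (E*[ij,t] - F*[ij,s])/(EG - F^2)
Gamma_sss = 0, Gamma_sst = 0, Gamma_stt = 0, Gamma_tss = 0, Gamma_tst = 0, Gamma_ttt = 0
X = (5/4, 2), Y = (-1, 0) at the point

Answer: (nabla_X Y)^s = -5/2, (nabla_X Y)^t = -13
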